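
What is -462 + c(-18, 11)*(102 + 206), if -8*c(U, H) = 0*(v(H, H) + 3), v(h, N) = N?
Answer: -462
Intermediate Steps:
c(U, H) = 0 (c(U, H) = -0*(H + 3) = -0*(3 + H) = -⅛*0 = 0)
-462 + c(-18, 11)*(102 + 206) = -462 + 0*(102 + 206) = -462 + 0*308 = -462 + 0 = -462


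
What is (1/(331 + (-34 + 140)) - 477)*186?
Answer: -38771328/437 ≈ -88722.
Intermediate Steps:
(1/(331 + (-34 + 140)) - 477)*186 = (1/(331 + 106) - 477)*186 = (1/437 - 477)*186 = -208448/437*186 = -38771328/437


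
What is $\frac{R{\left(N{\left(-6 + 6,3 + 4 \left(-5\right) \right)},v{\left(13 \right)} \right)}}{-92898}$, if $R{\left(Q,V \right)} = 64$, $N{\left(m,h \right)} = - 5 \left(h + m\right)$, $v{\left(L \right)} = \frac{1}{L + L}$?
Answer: $- \frac{32}{46449} \approx -0.00068893$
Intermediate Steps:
$v{\left(L \right)} = \frac{1}{2 L}$
$N{\left(m,h \right)} = - 5 h - 5 m$
$\frac{R{\left(N{\left(-6 + 6,3 + 4 \left(-5\right) \right)},v{\left(13 \right)} \right)}}{-92898} = \frac{64}{-92898} = 64 \left(- \frac{1}{92898}\right) = - \frac{32}{46449}$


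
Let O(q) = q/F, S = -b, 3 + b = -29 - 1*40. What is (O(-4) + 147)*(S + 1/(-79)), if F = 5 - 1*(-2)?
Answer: 5829175/553 ≈ 10541.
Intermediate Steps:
b = -72 (b = -3 + (-29 - 1*40) = -3 + (-29 - 40) = -3 - 69 = -72)
S = 72 (S = -1*(-72) = 72)
F = 7 (F = 5 + 2 = 7)
O(q) = q/7
(O(-4) + 147)*(S + 1/(-79)) = ((1/7)*(-4) + 147)*(72 + 1/(-79)) = (-4/7 + 147)*(72 - 1/79) = (1025/7)*(5687/79) = 5829175/553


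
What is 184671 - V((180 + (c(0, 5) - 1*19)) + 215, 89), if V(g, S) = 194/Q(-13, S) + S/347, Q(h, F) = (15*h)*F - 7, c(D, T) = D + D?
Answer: 556285007047/3012307 ≈ 1.8467e+5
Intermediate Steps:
c(D, T) = 2*D
Q(h, F) = -7 + 15*F*h (Q(h, F) = 15*F*h - 7 = -7 + 15*F*h)
V(g, S) = 194/(-7 - 195*S) + S/347 (V(g, S) = 194/(-7 + 15*S*(-13)) + S/347 = 194/(-7 - 195*S) + S*(1/347) = 194/(-7 - 195*S) + S/347)
184671 - V((180 + (c(0, 5) - 1*19)) + 215, 89) = 184671 - (-67318 + 7*89 + 195*89²)/(347*(7 + 195*89)) = 184671 - (-67318 + 623 + 195*7921)/(347*(7 + 17355)) = 184671 - (-67318 + 623 + 1544595)/(347*17362) = 184671 - 1477900/(347*17362) = 184671 - 1*738950/3012307 = 184671 - 738950/3012307 = 556285007047/3012307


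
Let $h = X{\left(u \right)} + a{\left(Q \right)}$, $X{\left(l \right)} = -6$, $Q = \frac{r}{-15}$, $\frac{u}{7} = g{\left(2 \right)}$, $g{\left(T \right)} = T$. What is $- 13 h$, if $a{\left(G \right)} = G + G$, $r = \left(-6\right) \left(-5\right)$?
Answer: $130$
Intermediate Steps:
$r = 30$
$u = 14$ ($u = 7 \cdot 2 = 14$)
$Q = -2$ ($Q = \frac{30}{-15} = 30 \left(- \frac{1}{15}\right) = -2$)
$a{\left(G \right)} = 2 G$
$h = -10$ ($h = -6 + 2 \left(-2\right) = -6 - 4 = -10$)
$- 13 h = \left(-13\right) \left(-10\right) = 130$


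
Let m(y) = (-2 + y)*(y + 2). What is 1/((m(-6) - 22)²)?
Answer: 1/100 ≈ 0.010000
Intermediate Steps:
m(y) = (-2 + y)*(2 + y)
1/((m(-6) - 22)²) = 1/(((-4 + (-6)²) - 22)²) = 1/(((-4 + 36) - 22)²) = 1/((32 - 22)²) = 1/(10²) = 1/100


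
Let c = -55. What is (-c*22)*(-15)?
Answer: -18150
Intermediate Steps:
(-c*22)*(-15) = (-1*(-55)*22)*(-15) = (55*22)*(-15) = 1210*(-15) = -18150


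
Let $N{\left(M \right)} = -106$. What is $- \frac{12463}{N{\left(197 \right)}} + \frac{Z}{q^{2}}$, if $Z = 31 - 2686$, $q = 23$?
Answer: $\frac{6311497}{56074} \approx 112.56$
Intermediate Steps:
$Z = -2655$ ($Z = 31 - 2686 = -2655$)
$- \frac{12463}{N{\left(197 \right)}} + \frac{Z}{q^{2}} = - \frac{12463}{-106} - \frac{2655}{23^{2}} = \left(-12463\right) \left(- \frac{1}{106}\right) - \frac{2655}{529} = \frac{12463}{106} - \frac{2655}{529} = \frac{6311497}{56074}$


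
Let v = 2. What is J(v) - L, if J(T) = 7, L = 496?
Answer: -489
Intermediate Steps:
J(v) - L = 7 - 1*496 = 7 - 496 = -489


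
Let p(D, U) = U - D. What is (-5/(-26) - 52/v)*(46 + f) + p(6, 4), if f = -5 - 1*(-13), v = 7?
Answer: -35741/91 ≈ -392.76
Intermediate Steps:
f = 8 (f = -5 + 13 = 8)
(-5/(-26) - 52/v)*(46 + f) + p(6, 4) = (-5/(-26) - 52/7)*(46 + 8) + (4 - 1*6) = (-5*(-1/26) - 52*⅐)*54 + (4 - 6) = (5/26 - 52/7)*54 - 2 = -1317/182*54 - 2 = -35559/91 - 2 = -35741/91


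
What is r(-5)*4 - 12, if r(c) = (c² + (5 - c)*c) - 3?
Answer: -124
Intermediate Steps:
r(c) = -3 + c² + c*(5 - c) (r(c) = (c² + c*(5 - c)) - 3 = -3 + c² + c*(5 - c))
r(-5)*4 - 12 = (-3 + 5*(-5))*4 - 12 = (-3 - 25)*4 - 12 = -28*4 - 12 = -112 - 12 = -124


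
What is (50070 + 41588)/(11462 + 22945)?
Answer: 91658/34407 ≈ 2.6639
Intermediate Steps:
(50070 + 41588)/(11462 + 22945) = 91658/34407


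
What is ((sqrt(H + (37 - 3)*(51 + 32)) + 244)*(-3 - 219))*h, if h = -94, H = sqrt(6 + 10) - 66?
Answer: 5091792 + 41736*sqrt(690) ≈ 6.1881e+6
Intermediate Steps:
H = -62 (H = sqrt(16) - 66 = 4 - 66 = -62)
((sqrt(H + (37 - 3)*(51 + 32)) + 244)*(-3 - 219))*h = ((sqrt(-62 + (37 - 3)*(51 + 32)) + 244)*(-3 - 219))*(-94) = ((sqrt(-62 + 34*83) + 244)*(-222))*(-94) = ((sqrt(-62 + 2822) + 244)*(-222))*(-94) = ((sqrt(2760) + 244)*(-222))*(-94) = ((2*sqrt(690) + 244)*(-222))*(-94) = ((244 + 2*sqrt(690))*(-222))*(-94) = (-54168 - 444*sqrt(690))*(-94) = 5091792 + 41736*sqrt(690)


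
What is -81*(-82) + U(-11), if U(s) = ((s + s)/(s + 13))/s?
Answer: 6643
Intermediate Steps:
U(s) = 2/(13 + s) (U(s) = ((2*s)/(13 + s))/s = (2*s/(13 + s))/s = 2/(13 + s))
-81*(-82) + U(-11) = -81*(-82) + 2/(13 - 11) = 6642 + 2/2 = 6642 + 2*(1/2) = 6642 + 1 = 6643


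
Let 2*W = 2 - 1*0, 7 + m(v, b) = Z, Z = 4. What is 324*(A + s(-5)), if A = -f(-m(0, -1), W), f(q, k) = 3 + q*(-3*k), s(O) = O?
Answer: 324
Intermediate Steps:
m(v, b) = -3 (m(v, b) = -7 + 4 = -3)
W = 1 (W = (2 - 1*0)/2 = (2 + 0)/2 = (1/2)*2 = 1)
f(q, k) = 3 - 3*k*q
A = 6 (A = -(3 - 3*1*(-1*(-3))) = -(3 - 3*1*3) = -(3 - 9) = -1*(-6) = 6)
324*(A + s(-5)) = 324*(6 - 5) = 324*1 = 324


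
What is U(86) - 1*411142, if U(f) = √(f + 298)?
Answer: -411142 + 8*√6 ≈ -4.1112e+5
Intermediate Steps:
U(f) = √(298 + f)
U(86) - 1*411142 = √(298 + 86) - 1*411142 = √384 - 411142 = 8*√6 - 411142 = -411142 + 8*√6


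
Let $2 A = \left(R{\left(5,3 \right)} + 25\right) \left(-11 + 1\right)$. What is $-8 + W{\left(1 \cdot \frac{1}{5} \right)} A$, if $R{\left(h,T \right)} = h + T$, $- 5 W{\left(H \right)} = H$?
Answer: $- \frac{7}{5} \approx -1.4$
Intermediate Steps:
$W{\left(H \right)} = - \frac{H}{5}$
$R{\left(h,T \right)} = T + h$
$A = -165$ ($A = \frac{\left(\left(3 + 5\right) + 25\right) \left(-11 + 1\right)}{2} = \frac{\left(8 + 25\right) \left(-10\right)}{2} = \frac{33 \left(-10\right)}{2} = \frac{1}{2} \left(-330\right) = -165$)
$-8 + W{\left(1 \cdot \frac{1}{5} \right)} A = -8 + - \frac{1 \cdot \frac{1}{5}}{5} \left(-165\right) = -8 + \left(- \frac{1}{5}\right) \frac{1}{5} \left(-165\right) = -8 - - \frac{33}{5} = -8 + \frac{33}{5} = - \frac{7}{5}$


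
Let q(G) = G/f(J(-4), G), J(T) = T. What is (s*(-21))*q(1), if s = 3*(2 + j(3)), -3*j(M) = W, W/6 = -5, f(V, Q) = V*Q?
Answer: 189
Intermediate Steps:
f(V, Q) = Q*V
W = -30 (W = 6*(-5) = -30)
j(M) = 10 (j(M) = -⅓*(-30) = 10)
s = 36 (s = 3*(2 + 10) = 3*12 = 36)
q(G) = -¼ (q(G) = G/((G*(-4))) = G/((-4*G)) = G*(-1/(4*G)) = -¼)
(s*(-21))*q(1) = (36*(-21))*(-¼) = -756*(-¼) = 189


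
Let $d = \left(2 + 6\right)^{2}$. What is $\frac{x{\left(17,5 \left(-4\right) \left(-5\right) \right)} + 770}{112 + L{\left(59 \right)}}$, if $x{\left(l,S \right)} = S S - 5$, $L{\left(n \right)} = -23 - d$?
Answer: $\frac{2153}{5} \approx 430.6$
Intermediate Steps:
$d = 64$ ($d = 8^{2} = 64$)
$L{\left(n \right)} = -87$ ($L{\left(n \right)} = -23 - 64 = -87$)
$x{\left(l,S \right)} = -5 + S^{2}$ ($x{\left(l,S \right)} = S^{2} - 5 = -5 + S^{2}$)
$\frac{x{\left(17,5 \left(-4\right) \left(-5\right) \right)} + 770}{112 + L{\left(59 \right)}} = \frac{\left(-5 + \left(5 \left(-4\right) \left(-5\right)\right)^{2}\right) + 770}{112 - 87} = \frac{\left(-5 + \left(\left(-20\right) \left(-5\right)\right)^{2}\right) + 770}{25} = \left(\left(-5 + 100^{2}\right) + 770\right) \frac{1}{25} = \left(\left(-5 + 10000\right) + 770\right) \frac{1}{25} = \left(9995 + 770\right) \frac{1}{25} = 10765 \cdot \frac{1}{25} = \frac{2153}{5}$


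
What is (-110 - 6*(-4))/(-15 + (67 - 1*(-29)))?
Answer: -86/81 ≈ -1.0617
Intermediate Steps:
(-110 - 6*(-4))/(-15 + (67 - 1*(-29))) = (-110 + 24)/(-15 + (67 + 29)) = -86/(-15 + 96) = -86/81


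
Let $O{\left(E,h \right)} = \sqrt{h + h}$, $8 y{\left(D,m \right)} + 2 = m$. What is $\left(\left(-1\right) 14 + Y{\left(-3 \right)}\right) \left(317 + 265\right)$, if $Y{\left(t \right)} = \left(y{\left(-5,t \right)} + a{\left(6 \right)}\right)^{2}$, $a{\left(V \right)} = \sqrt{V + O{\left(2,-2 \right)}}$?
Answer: $- \frac{141717}{32} + 1164 i - \frac{1455 \sqrt{6 + 2 i}}{2} \approx -6234.6 + 870.94 i$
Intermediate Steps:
$y{\left(D,m \right)} = - \frac{1}{4} + \frac{m}{8}$
$O{\left(E,h \right)} = \sqrt{2} \sqrt{h}$ ($O{\left(E,h \right)} = \sqrt{2 h} = \sqrt{2} \sqrt{h}$)
$a{\left(V \right)} = \sqrt{V + 2 i}$ ($a{\left(V \right)} = \sqrt{V + \sqrt{2} \sqrt{-2}} = \sqrt{V + \sqrt{2} i \sqrt{2}} = \sqrt{V + 2 i}$)
$Y{\left(t \right)} = \left(- \frac{1}{4} + \sqrt{6 + 2 i} + \frac{t}{8}\right)^{2}$ ($Y{\left(t \right)} = \left(\left(- \frac{1}{4} + \frac{t}{8}\right) + \sqrt{6 + 2 i}\right)^{2} = \left(- \frac{1}{4} + \sqrt{6 + 2 i} + \frac{t}{8}\right)^{2}$)
$\left(\left(-1\right) 14 + Y{\left(-3 \right)}\right) \left(317 + 265\right) = \left(\left(-1\right) 14 + \frac{\left(-2 - 3 + 8 \sqrt{2} \sqrt{3 + i}\right)^{2}}{64}\right) \left(317 + 265\right) = \left(-14 + \frac{\left(-5 + 8 \sqrt{2} \sqrt{3 + i}\right)^{2}}{64}\right) 582 = -8148 + \frac{291 \left(-5 + 8 \sqrt{2} \sqrt{3 + i}\right)^{2}}{32}$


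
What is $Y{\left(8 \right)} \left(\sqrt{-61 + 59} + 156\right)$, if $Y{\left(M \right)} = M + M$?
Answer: $2496 + 16 i \sqrt{2} \approx 2496.0 + 22.627 i$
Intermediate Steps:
$Y{\left(M \right)} = 2 M$
$Y{\left(8 \right)} \left(\sqrt{-61 + 59} + 156\right) = 2 \cdot 8 \left(\sqrt{-61 + 59} + 156\right) = 16 \left(\sqrt{-2} + 156\right) = 16 \left(i \sqrt{2} + 156\right) = 16 \left(156 + i \sqrt{2}\right) = 2496 + 16 i \sqrt{2}$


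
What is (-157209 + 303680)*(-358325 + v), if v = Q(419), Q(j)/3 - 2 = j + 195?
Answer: -52213542667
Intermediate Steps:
Q(j) = 591 + 3*j (Q(j) = 6 + 3*(j + 195) = 6 + 3*(195 + j) = 6 + (585 + 3*j) = 591 + 3*j)
v = 1848 (v = 591 + 3*419 = 591 + 1257 = 1848)
(-157209 + 303680)*(-358325 + v) = (-157209 + 303680)*(-358325 + 1848) = 146471*(-356477) = -52213542667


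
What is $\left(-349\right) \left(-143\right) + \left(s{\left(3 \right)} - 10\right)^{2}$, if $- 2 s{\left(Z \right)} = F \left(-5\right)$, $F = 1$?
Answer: $\frac{199853}{4} \approx 49963.0$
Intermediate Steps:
$s{\left(Z \right)} = \frac{5}{2}$ ($s{\left(Z \right)} = - \frac{1 \left(-5\right)}{2} = \left(- \frac{1}{2}\right) \left(-5\right) = \frac{5}{2}$)
$\left(-349\right) \left(-143\right) + \left(s{\left(3 \right)} - 10\right)^{2} = \left(-349\right) \left(-143\right) + \left(\frac{5}{2} - 10\right)^{2} = 49907 + \left(\frac{5}{2} - 10\right)^{2} = 49907 + \left(- \frac{15}{2}\right)^{2} = 49907 + \frac{225}{4} = \frac{199853}{4}$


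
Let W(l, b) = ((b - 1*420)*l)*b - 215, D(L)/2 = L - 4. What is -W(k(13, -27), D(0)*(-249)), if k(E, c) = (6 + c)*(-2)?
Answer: -131519593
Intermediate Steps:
D(L) = -8 + 2*L (D(L) = 2*(L - 4) = 2*(-4 + L) = -8 + 2*L)
k(E, c) = -12 - 2*c
W(l, b) = -215 + b*l*(-420 + b) (W(l, b) = ((b - 420)*l)*b - 215 = ((-420 + b)*l)*b - 215 = (l*(-420 + b))*b - 215 = b*l*(-420 + b) - 215 = -215 + b*l*(-420 + b))
-W(k(13, -27), D(0)*(-249)) = -(-215 + (-12 - 2*(-27))*((-8 + 2*0)*(-249))² - 420*(-8 + 2*0)*(-249)*(-12 - 2*(-27))) = -(-215 + (-12 + 54)*((-8 + 0)*(-249))² - 420*(-8 + 0)*(-249)*(-12 + 54)) = -(-215 + 42*(-8*(-249))² - 420*(-8*(-249))*42) = -(-215 + 42*1992² - 420*1992*42) = -(-215 + 42*3968064 - 35138880) = -(-215 + 166658688 - 35138880) = -1*131519593 = -131519593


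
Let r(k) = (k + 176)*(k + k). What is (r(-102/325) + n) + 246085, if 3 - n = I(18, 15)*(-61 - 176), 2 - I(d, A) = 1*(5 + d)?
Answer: 25455701383/105625 ≈ 2.4100e+5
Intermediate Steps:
I(d, A) = -3 - d (I(d, A) = 2 - (5 + d) = 2 + (-5 - d) = -3 - d)
n = -4974 (n = 3 - (-3 - 1*18)*(-61 - 176) = 3 - (-3 - 18)*(-237) = 3 - (-21)*(-237) = 3 - 1*4977 = 3 - 4977 = -4974)
r(k) = 2*k*(176 + k) (r(k) = (176 + k)*(2*k) = 2*k*(176 + k))
(r(-102/325) + n) + 246085 = (2*(-102/325)*(176 - 102/325) - 4974) + 246085 = (2*(-102/325)*(57098/325) - 4974) + 246085 = (-11647992/105625 - 4974) + 246085 = -537026742/105625 + 246085 = 25455701383/105625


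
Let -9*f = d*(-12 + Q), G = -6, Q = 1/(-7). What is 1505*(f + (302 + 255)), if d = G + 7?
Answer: 7562840/9 ≈ 8.4032e+5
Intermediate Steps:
Q = -⅐ ≈ -0.14286
d = 1 (d = -6 + 7 = 1)
f = 85/63 (f = -(-12 - ⅐)/9 = -(-85)/(9*7) = -⅑*(-85/7) = 85/63 ≈ 1.3492)
1505*(f + (302 + 255)) = 1505*(85/63 + (302 + 255)) = 1505*(85/63 + 557) = 1505*(35176/63) = 7562840/9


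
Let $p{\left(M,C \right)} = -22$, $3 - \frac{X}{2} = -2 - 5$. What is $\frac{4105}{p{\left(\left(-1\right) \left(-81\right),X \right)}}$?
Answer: $- \frac{4105}{22} \approx -186.59$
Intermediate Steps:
$X = 20$ ($X = 6 - 2 \left(-2 - 5\right) = 6 - -14 = 6 + 14 = 20$)
$\frac{4105}{p{\left(\left(-1\right) \left(-81\right),X \right)}} = \frac{4105}{-22} = 4105 \left(- \frac{1}{22}\right) = - \frac{4105}{22}$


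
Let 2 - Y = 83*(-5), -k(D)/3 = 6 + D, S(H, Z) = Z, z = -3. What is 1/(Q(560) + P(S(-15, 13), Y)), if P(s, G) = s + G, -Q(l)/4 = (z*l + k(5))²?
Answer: -1/11737046 ≈ -8.5200e-8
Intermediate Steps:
k(D) = -18 - 3*D (k(D) = -3*(6 + D) = -18 - 3*D)
Y = 417 (Y = 2 - 83*(-5) = 2 - 1*(-415) = 2 + 415 = 417)
Q(l) = -4*(-33 - 3*l)² (Q(l) = -4*(-3*l + (-18 - 3*5))² = -4*(-3*l + (-18 - 15))² = -4*(-3*l - 33)² = -4*(-33 - 3*l)²)
P(s, G) = G + s
1/(Q(560) + P(S(-15, 13), Y)) = 1/(-36*(11 + 560)² + (417 + 13)) = 1/(-36*571² + 430) = 1/(-36*326041 + 430) = 1/(-11737476 + 430) = 1/(-11737046) = -1/11737046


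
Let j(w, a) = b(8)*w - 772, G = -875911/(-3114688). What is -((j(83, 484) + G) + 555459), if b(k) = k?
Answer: -1729745971399/3114688 ≈ -5.5535e+5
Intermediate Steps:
G = 875911/3114688 (G = -875911*(-1/3114688) = 875911/3114688 ≈ 0.28122)
j(w, a) = -772 + 8*w (j(w, a) = 8*w - 772 = -772 + 8*w)
-((j(83, 484) + G) + 555459) = -(((-772 + 8*83) + 875911/3114688) + 555459) = -(((-772 + 664) + 875911/3114688) + 555459) = -((-108 + 875911/3114688) + 555459) = -(-335510393/3114688 + 555459) = -1*1729745971399/3114688 = -1729745971399/3114688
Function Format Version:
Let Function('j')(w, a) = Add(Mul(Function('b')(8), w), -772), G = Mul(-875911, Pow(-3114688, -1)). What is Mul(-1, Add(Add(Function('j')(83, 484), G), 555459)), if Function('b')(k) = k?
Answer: Rational(-1729745971399, 3114688) ≈ -5.5535e+5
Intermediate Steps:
G = Rational(875911, 3114688) (G = Mul(-875911, Rational(-1, 3114688)) = Rational(875911, 3114688) ≈ 0.28122)
Function('j')(w, a) = Add(-772, Mul(8, w)) (Function('j')(w, a) = Add(Mul(8, w), -772) = Add(-772, Mul(8, w)))
Mul(-1, Add(Add(Function('j')(83, 484), G), 555459)) = Mul(-1, Add(Add(Add(-772, Mul(8, 83)), Rational(875911, 3114688)), 555459)) = Mul(-1, Add(Add(Add(-772, 664), Rational(875911, 3114688)), 555459)) = Mul(-1, Add(Add(-108, Rational(875911, 3114688)), 555459)) = Mul(-1, Add(Rational(-335510393, 3114688), 555459)) = Mul(-1, Rational(1729745971399, 3114688)) = Rational(-1729745971399, 3114688)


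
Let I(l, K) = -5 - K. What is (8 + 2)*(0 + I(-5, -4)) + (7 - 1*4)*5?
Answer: 5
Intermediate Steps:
(8 + 2)*(0 + I(-5, -4)) + (7 - 1*4)*5 = (8 + 2)*(0 + (-5 - 1*(-4))) + (7 - 1*4)*5 = 10*(0 + (-5 + 4)) + (7 - 4)*5 = 10*(0 - 1) + 3*5 = 10*(-1) + 15 = -10 + 15 = 5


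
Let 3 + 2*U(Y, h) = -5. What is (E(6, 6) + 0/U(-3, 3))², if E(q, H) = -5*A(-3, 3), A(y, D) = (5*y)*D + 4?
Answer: 42025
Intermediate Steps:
U(Y, h) = -4 (U(Y, h) = -3/2 + (½)*(-5) = -3/2 - 5/2 = -4)
A(y, D) = 4 + 5*D*y (A(y, D) = 5*D*y + 4 = 4 + 5*D*y)
E(q, H) = 205 (E(q, H) = -5*(4 + 5*3*(-3)) = -5*(4 - 45) = -5*(-41) = 205)
(E(6, 6) + 0/U(-3, 3))² = (205 + 0/(-4))² = (205 + 0*(-¼))² = (205 + 0)² = 205² = 42025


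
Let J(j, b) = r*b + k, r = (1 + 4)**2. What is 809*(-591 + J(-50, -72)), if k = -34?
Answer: -1961825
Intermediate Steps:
r = 25 (r = 5**2 = 25)
J(j, b) = -34 + 25*b (J(j, b) = 25*b - 34 = -34 + 25*b)
809*(-591 + J(-50, -72)) = 809*(-591 + (-34 + 25*(-72))) = 809*(-591 + (-34 - 1800)) = 809*(-591 - 1834) = 809*(-2425) = -1961825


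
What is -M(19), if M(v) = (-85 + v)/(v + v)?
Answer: 33/19 ≈ 1.7368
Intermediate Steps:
M(v) = (-85 + v)/(2*v) (M(v) = (-85 + v)/((2*v)) = (-85 + v)*(1/(2*v)) = (-85 + v)/(2*v))
-M(19) = -(-85 + 19)/(2*19) = -(-66)/(2*19) = -1*(-33/19) = 33/19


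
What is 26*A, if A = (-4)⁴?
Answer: 6656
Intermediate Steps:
A = 256
26*A = 26*256 = 6656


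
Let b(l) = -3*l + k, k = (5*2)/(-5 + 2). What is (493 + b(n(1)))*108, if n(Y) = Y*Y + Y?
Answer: 52236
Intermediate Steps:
n(Y) = Y + Y² (n(Y) = Y² + Y = Y + Y²)
k = -10/3 (k = 10/(-3) = 10*(-⅓) = -10/3 ≈ -3.3333)
b(l) = -10/3 - 3*l (b(l) = -3*l - 10/3 = -10/3 - 3*l)
(493 + b(n(1)))*108 = (493 + (-10/3 - 3*(1 + 1)))*108 = (493 + (-10/3 - 3*2))*108 = (493 + (-10/3 - 6))*108 = (493 - 28/3)*108 = (1451/3)*108 = 52236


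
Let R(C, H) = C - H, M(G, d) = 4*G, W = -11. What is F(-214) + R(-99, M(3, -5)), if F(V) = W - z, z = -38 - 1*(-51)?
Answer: -135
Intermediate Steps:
z = 13 (z = -38 + 51 = 13)
F(V) = -24 (F(V) = -11 - 1*13 = -11 - 13 = -24)
F(-214) + R(-99, M(3, -5)) = -24 + (-99 - 4*3) = -24 + (-99 - 1*12) = -24 + (-99 - 12) = -24 - 111 = -135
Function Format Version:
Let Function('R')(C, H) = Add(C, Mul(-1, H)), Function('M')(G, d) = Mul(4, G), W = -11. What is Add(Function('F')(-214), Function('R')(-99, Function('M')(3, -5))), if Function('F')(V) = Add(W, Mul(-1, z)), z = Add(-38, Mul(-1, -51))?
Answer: -135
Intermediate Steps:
z = 13 (z = Add(-38, 51) = 13)
Function('F')(V) = -24 (Function('F')(V) = Add(-11, Mul(-1, 13)) = Add(-11, -13) = -24)
Add(Function('F')(-214), Function('R')(-99, Function('M')(3, -5))) = Add(-24, Add(-99, Mul(-1, Mul(4, 3)))) = Add(-24, Add(-99, Mul(-1, 12))) = Add(-24, Add(-99, -12)) = Add(-24, -111) = -135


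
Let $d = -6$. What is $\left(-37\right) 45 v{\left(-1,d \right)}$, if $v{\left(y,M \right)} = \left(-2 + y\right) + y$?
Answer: $6660$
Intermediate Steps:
$v{\left(y,M \right)} = -2 + 2 y$
$\left(-37\right) 45 v{\left(-1,d \right)} = \left(-37\right) 45 \left(-2 + 2 \left(-1\right)\right) = - 1665 \left(-2 - 2\right) = \left(-1665\right) \left(-4\right) = 6660$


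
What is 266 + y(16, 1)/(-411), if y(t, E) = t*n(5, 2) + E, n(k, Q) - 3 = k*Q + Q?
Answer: 109085/411 ≈ 265.41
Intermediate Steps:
n(k, Q) = 3 + Q + Q*k (n(k, Q) = 3 + (k*Q + Q) = 3 + (Q*k + Q) = 3 + (Q + Q*k) = 3 + Q + Q*k)
y(t, E) = E + 15*t (y(t, E) = t*(3 + 2 + 2*5) + E = t*(3 + 2 + 10) + E = t*15 + E = 15*t + E = E + 15*t)
266 + y(16, 1)/(-411) = 266 + (1 + 15*16)/(-411) = 266 + (1 + 240)*(-1/411) = 266 + 241*(-1/411) = 266 - 241/411 = 109085/411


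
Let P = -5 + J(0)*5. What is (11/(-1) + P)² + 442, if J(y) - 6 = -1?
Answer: 523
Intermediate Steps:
J(y) = 5 (J(y) = 6 - 1 = 5)
P = 20 (P = -5 + 5*5 = -5 + 25 = 20)
(11/(-1) + P)² + 442 = (11/(-1) + 20)² + 442 = (11*(-1) + 20)² + 442 = (-11 + 20)² + 442 = 9² + 442 = 81 + 442 = 523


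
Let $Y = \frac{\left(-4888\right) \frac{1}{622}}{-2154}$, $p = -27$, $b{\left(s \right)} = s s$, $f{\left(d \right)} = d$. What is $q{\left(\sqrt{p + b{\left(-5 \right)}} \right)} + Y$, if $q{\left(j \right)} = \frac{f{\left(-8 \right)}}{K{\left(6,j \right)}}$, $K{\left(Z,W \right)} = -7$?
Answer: $\frac{2688130}{2344629} \approx 1.1465$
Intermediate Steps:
$b{\left(s \right)} = s^{2}$
$q{\left(j \right)} = \frac{8}{7}$ ($q{\left(j \right)} = - \frac{8}{-7} = \left(-8\right) \left(- \frac{1}{7}\right) = \frac{8}{7}$)
$Y = \frac{1222}{334947}$ ($Y = \left(-4888\right) \frac{1}{622} \left(- \frac{1}{2154}\right) = \left(- \frac{2444}{311}\right) \left(- \frac{1}{2154}\right) = \frac{1222}{334947} \approx 0.0036483$)
$q{\left(\sqrt{p + b{\left(-5 \right)}} \right)} + Y = \frac{8}{7} + \frac{1222}{334947} = \frac{2688130}{2344629}$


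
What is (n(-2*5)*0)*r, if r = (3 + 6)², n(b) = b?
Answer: 0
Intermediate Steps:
r = 81 (r = 9² = 81)
(n(-2*5)*0)*r = (-2*5*0)*81 = -10*0*81 = 0*81 = 0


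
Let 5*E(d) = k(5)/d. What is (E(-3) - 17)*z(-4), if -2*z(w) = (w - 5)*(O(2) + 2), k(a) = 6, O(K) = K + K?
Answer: -2349/5 ≈ -469.80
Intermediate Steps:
O(K) = 2*K
z(w) = 15 - 3*w (z(w) = -(w - 5)*(2*2 + 2)/2 = -(-5 + w)*(4 + 2)/2 = -(-5 + w)*6/2 = -(-30 + 6*w)/2 = 15 - 3*w)
E(d) = 6/(5*d) (E(d) = (6/d)/5 = 6/(5*d))
(E(-3) - 17)*z(-4) = ((6/5)/(-3) - 17)*(15 - 3*(-4)) = ((6/5)*(-1/3) - 17)*(15 + 12) = (-2/5 - 17)*27 = -87/5*27 = -2349/5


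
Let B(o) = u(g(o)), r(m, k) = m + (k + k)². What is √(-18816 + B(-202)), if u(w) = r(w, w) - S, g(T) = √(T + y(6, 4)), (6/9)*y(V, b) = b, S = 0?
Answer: √(-19600 + 14*I) ≈ 0.05 + 140.0*I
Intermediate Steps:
y(V, b) = 3*b/2
g(T) = √(6 + T) (g(T) = √(T + (3/2)*4) = √(T + 6) = √(6 + T))
r(m, k) = m + 4*k² (r(m, k) = m + (2*k)² = m + 4*k²)
u(w) = w + 4*w² (u(w) = (w + 4*w²) - 1*0 = (w + 4*w²) + 0 = w + 4*w²)
B(o) = √(6 + o)*(1 + 4*√(6 + o))
√(-18816 + B(-202)) = √(-18816 + (24 + √(6 - 202) + 4*(-202))) = √(-18816 + (24 + √(-196) - 808)) = √(-18816 + (24 + 14*I - 808)) = √(-18816 + (-784 + 14*I)) = √(-19600 + 14*I)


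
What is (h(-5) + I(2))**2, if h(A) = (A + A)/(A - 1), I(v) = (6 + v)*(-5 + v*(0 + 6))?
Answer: 29929/9 ≈ 3325.4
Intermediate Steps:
I(v) = (-5 + 6*v)*(6 + v) (I(v) = (6 + v)*(-5 + v*6) = (6 + v)*(-5 + 6*v) = (-5 + 6*v)*(6 + v))
h(A) = 2*A/(-1 + A) (h(A) = (2*A)/(-1 + A) = 2*A/(-1 + A))
(h(-5) + I(2))**2 = (2*(-5)/(-1 - 5) + (-30 + 6*2**2 + 31*2))**2 = (2*(-5)/(-6) + (-30 + 6*4 + 62))**2 = (2*(-5)*(-1/6) + (-30 + 24 + 62))**2 = (5/3 + 56)**2 = (173/3)**2 = 29929/9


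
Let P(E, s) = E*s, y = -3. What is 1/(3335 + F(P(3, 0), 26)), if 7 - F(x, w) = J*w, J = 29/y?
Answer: 3/10780 ≈ 0.00027829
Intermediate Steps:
J = -29/3 (J = 29/(-3) = 29*(-1/3) = -29/3 ≈ -9.6667)
F(x, w) = 7 + 29*w/3 (F(x, w) = 7 - (-29)*w/3 = 7 + 29*w/3)
1/(3335 + F(P(3, 0), 26)) = 1/(3335 + (7 + (29/3)*26)) = 1/(3335 + (7 + 754/3)) = 1/(3335 + 775/3) = 1/(10780/3) = 3/10780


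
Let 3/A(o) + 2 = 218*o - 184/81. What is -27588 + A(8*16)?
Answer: -62345514021/2259878 ≈ -27588.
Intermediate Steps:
A(o) = 3/(-346/81 + 218*o) (A(o) = 3/(-2 + (218*o - 184/81)) = 3/(-2 + (-184/81 + 218*o)) = 3/(-346/81 + 218*o))
-27588 + A(8*16) = -27588 + 243/(2*(-173 + 8829*(8*16))) = -27588 + 243/(2*(-173 + 8829*128)) = -27588 + 243/(2*(-173 + 1130112)) = -27588 + (243/2)/1129939 = -27588 + (243/2)*(1/1129939) = -27588 + 243/2259878 = -62345514021/2259878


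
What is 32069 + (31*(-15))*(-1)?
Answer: 32534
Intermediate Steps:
32069 + (31*(-15))*(-1) = 32069 - 465*(-1) = 32069 + 465 = 32534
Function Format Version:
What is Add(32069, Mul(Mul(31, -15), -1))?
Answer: 32534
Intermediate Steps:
Add(32069, Mul(Mul(31, -15), -1)) = Add(32069, Mul(-465, -1)) = Add(32069, 465) = 32534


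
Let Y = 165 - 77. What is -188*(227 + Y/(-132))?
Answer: -127652/3 ≈ -42551.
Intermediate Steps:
Y = 88
-188*(227 + Y/(-132)) = -188*(227 + 88/(-132)) = -188*(227 + 88*(-1/132)) = -188*(227 - 2/3) = -188*679/3 = -127652/3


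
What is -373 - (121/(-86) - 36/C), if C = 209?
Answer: -6675917/17974 ≈ -371.42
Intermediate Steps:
-373 - (121/(-86) - 36/C) = -373 - (121/(-86) - 36/209) = -373 - (121*(-1/86) - 36*1/209) = -373 - (-121/86 - 36/209) = -373 - 1*(-28385/17974) = -373 + 28385/17974 = -6675917/17974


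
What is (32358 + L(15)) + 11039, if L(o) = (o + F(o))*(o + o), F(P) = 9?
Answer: 44117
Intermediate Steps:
L(o) = 2*o*(9 + o) (L(o) = (o + 9)*(o + o) = (9 + o)*(2*o) = 2*o*(9 + o))
(32358 + L(15)) + 11039 = (32358 + 2*15*(9 + 15)) + 11039 = (32358 + 2*15*24) + 11039 = (32358 + 720) + 11039 = 33078 + 11039 = 44117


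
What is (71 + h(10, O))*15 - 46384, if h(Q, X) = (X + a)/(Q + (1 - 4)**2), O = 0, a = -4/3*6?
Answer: -861181/19 ≈ -45325.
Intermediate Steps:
a = -8 (a = -4*1/3*6 = -4/3*6 = -8)
h(Q, X) = (-8 + X)/(9 + Q) (h(Q, X) = (X - 8)/(Q + (1 - 4)**2) = (-8 + X)/(Q + (-3)**2) = (-8 + X)/(Q + 9) = (-8 + X)/(9 + Q))
(71 + h(10, O))*15 - 46384 = (71 + (-8 + 0)/(9 + 10))*15 - 46384 = (71 - 8/19)*15 - 46384 = (1341/19)*15 - 46384 = 20115/19 - 46384 = -861181/19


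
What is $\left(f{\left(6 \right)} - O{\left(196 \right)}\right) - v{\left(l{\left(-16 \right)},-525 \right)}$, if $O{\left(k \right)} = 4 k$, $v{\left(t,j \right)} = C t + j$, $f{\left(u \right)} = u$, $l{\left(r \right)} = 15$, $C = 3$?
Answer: $-298$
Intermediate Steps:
$v{\left(t,j \right)} = j + 3 t$ ($v{\left(t,j \right)} = 3 t + j = j + 3 t$)
$\left(f{\left(6 \right)} - O{\left(196 \right)}\right) - v{\left(l{\left(-16 \right)},-525 \right)} = \left(6 - 4 \cdot 196\right) - \left(-525 + 3 \cdot 15\right) = \left(6 - 784\right) - \left(-525 + 45\right) = \left(6 - 784\right) - -480 = -778 + 480 = -298$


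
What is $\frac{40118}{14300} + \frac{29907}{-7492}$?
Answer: $- \frac{2444347}{2060300} \approx -1.1864$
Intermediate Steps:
$\frac{40118}{14300} + \frac{29907}{-7492} = 40118 \cdot \frac{1}{14300} + 29907 \left(- \frac{1}{7492}\right) = \frac{1543}{550} - \frac{29907}{7492} = - \frac{2444347}{2060300}$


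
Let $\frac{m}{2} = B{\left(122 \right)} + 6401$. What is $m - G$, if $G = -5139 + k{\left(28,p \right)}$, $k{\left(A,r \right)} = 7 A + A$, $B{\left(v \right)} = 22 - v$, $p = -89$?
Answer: $17517$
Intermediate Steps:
$k{\left(A,r \right)} = 8 A$
$m = 12602$ ($m = 2 \left(\left(22 - 122\right) + 6401\right) = 2 \left(-100 + 6401\right) = 2 \cdot 6301 = 12602$)
$G = -4915$ ($G = -5139 + 8 \cdot 28 = -5139 + 224 = -4915$)
$m - G = 12602 - -4915 = 12602 + 4915 = 17517$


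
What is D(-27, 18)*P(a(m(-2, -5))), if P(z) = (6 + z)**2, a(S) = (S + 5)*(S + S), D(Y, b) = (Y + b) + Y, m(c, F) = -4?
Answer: -144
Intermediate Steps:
D(Y, b) = b + 2*Y
a(S) = 2*S*(5 + S) (a(S) = (5 + S)*(2*S) = 2*S*(5 + S))
D(-27, 18)*P(a(m(-2, -5))) = (18 + 2*(-27))*(6 + 2*(-4)*(5 - 4))**2 = (18 - 54)*(6 + 2*(-4)*1)**2 = -36*(6 - 8)**2 = -36*(-2)**2 = -36*4 = -144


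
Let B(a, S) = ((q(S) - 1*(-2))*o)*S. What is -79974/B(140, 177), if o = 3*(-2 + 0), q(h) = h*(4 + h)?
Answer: 4443/1890301 ≈ 0.0023504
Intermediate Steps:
o = -6 (o = 3*(-2) = -6)
B(a, S) = S*(-12 - 6*S*(4 + S)) (B(a, S) = ((S*(4 + S) - 1*(-2))*(-6))*S = ((S*(4 + S) + 2)*(-6))*S = ((2 + S*(4 + S))*(-6))*S = (-12 - 6*S*(4 + S))*S = S*(-12 - 6*S*(4 + S)))
-79974/B(140, 177) = -79974*(-1/(1062*(2 + 177*(4 + 177)))) = -79974*(-1/(1062*(2 + 177*181))) = -79974*(-1/(1062*(2 + 32037))) = -79974/((-6*177*32039)) = -79974/(-34025418) = -79974*(-1/34025418) = 4443/1890301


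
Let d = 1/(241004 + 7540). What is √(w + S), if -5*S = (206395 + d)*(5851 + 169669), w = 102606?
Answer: I*√48563919269358265/2589 ≈ 85119.0*I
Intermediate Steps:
d = 1/248544 ≈ 4.0234e-6
S = -56274168052457/7767 (S = -(206395 + 1/248544)*(5851 + 169669)/5 = -51298238881*175520/1242720 = -⅕*281370840262285/7767 = -56274168052457/7767 ≈ -7.2453e+9)
√(w + S) = √(102606 - 56274168052457/7767) = √(-56273371111655/7767) = I*√48563919269358265/2589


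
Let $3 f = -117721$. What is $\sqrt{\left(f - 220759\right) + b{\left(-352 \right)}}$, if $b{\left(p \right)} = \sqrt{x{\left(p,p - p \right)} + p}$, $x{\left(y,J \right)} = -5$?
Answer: $\frac{\sqrt{-2339994 + 9 i \sqrt{357}}}{3} \approx 0.018528 + 509.9 i$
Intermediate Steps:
$f = - \frac{117721}{3}$ ($f = \frac{1}{3} \left(-117721\right) = - \frac{117721}{3} \approx -39240.0$)
$b{\left(p \right)} = \sqrt{-5 + p}$
$\sqrt{\left(f - 220759\right) + b{\left(-352 \right)}} = \sqrt{\left(- \frac{117721}{3} - 220759\right) + \sqrt{-5 - 352}} = \sqrt{\left(- \frac{117721}{3} - 220759\right) + \sqrt{-357}} = \sqrt{- \frac{779998}{3} + i \sqrt{357}}$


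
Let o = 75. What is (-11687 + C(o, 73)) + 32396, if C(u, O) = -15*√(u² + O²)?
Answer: 20709 - 15*√10954 ≈ 19139.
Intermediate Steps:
C(u, O) = -15*√(O² + u²)
(-11687 + C(o, 73)) + 32396 = (-11687 - 15*√(73² + 75²)) + 32396 = (-11687 - 15*√(5329 + 5625)) + 32396 = (-11687 - 15*√10954) + 32396 = 20709 - 15*√10954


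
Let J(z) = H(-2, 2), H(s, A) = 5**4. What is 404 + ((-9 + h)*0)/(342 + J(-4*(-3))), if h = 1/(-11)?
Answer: 404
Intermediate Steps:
H(s, A) = 625
h = -1/11 ≈ -0.090909
J(z) = 625
404 + ((-9 + h)*0)/(342 + J(-4*(-3))) = 404 + ((-9 - 1/11)*0)/(342 + 625) = 404 + (-100/11*0)/967 = 404 + (1/967)*0 = 404 + 0 = 404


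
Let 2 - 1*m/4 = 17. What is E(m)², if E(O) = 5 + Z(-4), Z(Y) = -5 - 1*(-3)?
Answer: 9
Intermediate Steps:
Z(Y) = -2 (Z(Y) = -5 + 3 = -2)
m = -60 (m = 8 - 4*17 = 8 - 68 = -60)
E(O) = 3 (E(O) = 5 - 2 = 3)
E(m)² = 3² = 9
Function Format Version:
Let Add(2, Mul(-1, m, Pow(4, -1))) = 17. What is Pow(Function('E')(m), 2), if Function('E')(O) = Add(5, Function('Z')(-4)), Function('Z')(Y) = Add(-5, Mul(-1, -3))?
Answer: 9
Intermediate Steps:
Function('Z')(Y) = -2 (Function('Z')(Y) = Add(-5, 3) = -2)
m = -60 (m = Add(8, Mul(-4, 17)) = Add(8, -68) = -60)
Function('E')(O) = 3 (Function('E')(O) = Add(5, -2) = 3)
Pow(Function('E')(m), 2) = Pow(3, 2) = 9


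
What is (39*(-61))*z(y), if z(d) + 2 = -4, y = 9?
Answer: 14274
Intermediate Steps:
z(d) = -6 (z(d) = -2 - 4 = -6)
(39*(-61))*z(y) = (39*(-61))*(-6) = -2379*(-6) = 14274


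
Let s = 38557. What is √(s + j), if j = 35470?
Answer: √74027 ≈ 272.08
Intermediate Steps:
√(s + j) = √(38557 + 35470) = √74027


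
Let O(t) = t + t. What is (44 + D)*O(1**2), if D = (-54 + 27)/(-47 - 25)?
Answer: 355/4 ≈ 88.750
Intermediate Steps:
O(t) = 2*t
D = 3/8 (D = -27/(-72) = -27*(-1/72) = 3/8 ≈ 0.37500)
(44 + D)*O(1**2) = (44 + 3/8)*(2*1**2) = 355*(2*1)/8 = (355/8)*2 = 355/4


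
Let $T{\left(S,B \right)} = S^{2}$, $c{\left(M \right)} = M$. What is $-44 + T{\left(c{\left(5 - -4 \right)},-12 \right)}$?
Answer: $37$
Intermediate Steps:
$-44 + T{\left(c{\left(5 - -4 \right)},-12 \right)} = -44 + \left(5 - -4\right)^{2} = -44 + \left(5 + 4\right)^{2} = -44 + 9^{2} = -44 + 81 = 37$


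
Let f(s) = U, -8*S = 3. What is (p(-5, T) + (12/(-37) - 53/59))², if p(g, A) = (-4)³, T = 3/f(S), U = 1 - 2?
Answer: 20272349161/4765489 ≈ 4254.0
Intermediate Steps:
S = -3/8 (S = -⅛*3 = -3/8 ≈ -0.37500)
U = -1
f(s) = -1
T = -3 (T = 3/(-1) = 3*(-1) = -3)
p(g, A) = -64
(p(-5, T) + (12/(-37) - 53/59))² = (-64 + (12/(-37) - 53/59))² = (-64 + (12*(-1/37) - 53*1/59))² = (-64 + (-12/37 - 53/59))² = (-64 - 2669/2183)² = (-142381/2183)² = 20272349161/4765489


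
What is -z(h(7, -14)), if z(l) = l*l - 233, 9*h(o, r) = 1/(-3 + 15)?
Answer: 2717711/11664 ≈ 233.00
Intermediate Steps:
h(o, r) = 1/108 (h(o, r) = 1/(9*(-3 + 15)) = (⅑)/12 = (⅑)*(1/12) = 1/108)
z(l) = -233 + l² (z(l) = l² - 233 = -233 + l²)
-z(h(7, -14)) = -(-233 + (1/108)²) = -(-233 + 1/11664) = -1*(-2717711/11664) = 2717711/11664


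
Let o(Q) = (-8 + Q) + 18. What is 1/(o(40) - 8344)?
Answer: -1/8294 ≈ -0.00012057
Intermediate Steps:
o(Q) = 10 + Q
1/(o(40) - 8344) = 1/((10 + 40) - 8344) = 1/(50 - 8344) = 1/(-8294) = -1/8294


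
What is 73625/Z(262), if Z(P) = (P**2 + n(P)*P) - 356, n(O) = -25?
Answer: 73625/61738 ≈ 1.1925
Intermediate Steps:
Z(P) = -356 + P**2 - 25*P (Z(P) = (P**2 - 25*P) - 356 = -356 + P**2 - 25*P)
73625/Z(262) = 73625/(-356 + 262**2 - 25*262) = 73625/(-356 + 68644 - 6550) = 73625/61738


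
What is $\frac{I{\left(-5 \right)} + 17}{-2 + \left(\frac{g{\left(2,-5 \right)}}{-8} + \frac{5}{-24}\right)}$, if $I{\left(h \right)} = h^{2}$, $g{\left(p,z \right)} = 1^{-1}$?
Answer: $-18$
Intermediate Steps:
$g{\left(p,z \right)} = 1$
$\frac{I{\left(-5 \right)} + 17}{-2 + \left(\frac{g{\left(2,-5 \right)}}{-8} + \frac{5}{-24}\right)} = \frac{\left(-5\right)^{2} + 17}{-2 + \left(1 \frac{1}{-8} + \frac{5}{-24}\right)} = \frac{25 + 17}{-2 + \left(1 \left(- \frac{1}{8}\right) + 5 \left(- \frac{1}{24}\right)\right)} = \frac{42}{-2 - \frac{1}{3}} = \frac{42}{- \frac{7}{3}} = 42 \left(- \frac{3}{7}\right) = -18$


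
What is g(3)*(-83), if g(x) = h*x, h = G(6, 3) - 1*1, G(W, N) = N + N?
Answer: -1245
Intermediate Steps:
G(W, N) = 2*N
h = 5 (h = 2*3 - 1*1 = 6 - 1 = 5)
g(x) = 5*x
g(3)*(-83) = (5*3)*(-83) = 15*(-83) = -1245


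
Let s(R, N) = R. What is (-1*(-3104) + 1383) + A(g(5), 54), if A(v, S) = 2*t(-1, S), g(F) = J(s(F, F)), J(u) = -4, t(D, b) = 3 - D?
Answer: 4495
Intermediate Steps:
g(F) = -4
A(v, S) = 8 (A(v, S) = 2*(3 - 1*(-1)) = 2*(3 + 1) = 2*4 = 8)
(-1*(-3104) + 1383) + A(g(5), 54) = (-1*(-3104) + 1383) + 8 = (3104 + 1383) + 8 = 4487 + 8 = 4495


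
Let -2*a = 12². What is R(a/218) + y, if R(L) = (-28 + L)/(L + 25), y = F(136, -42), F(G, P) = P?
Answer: -116026/2689 ≈ -43.148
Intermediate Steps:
a = -72 (a = -½*12² = -½*144 = -72)
y = -42
R(L) = (-28 + L)/(25 + L)
R(a/218) + y = (-28 - 72/218)/(25 - 72/218) - 42 = (-28 - 72*1/218)/(25 - 72*1/218) - 42 = (-28 - 36/109)/(25 - 36/109) - 42 = -3088/109/(2689/109) - 42 = (109/2689)*(-3088/109) - 42 = -3088/2689 - 42 = -116026/2689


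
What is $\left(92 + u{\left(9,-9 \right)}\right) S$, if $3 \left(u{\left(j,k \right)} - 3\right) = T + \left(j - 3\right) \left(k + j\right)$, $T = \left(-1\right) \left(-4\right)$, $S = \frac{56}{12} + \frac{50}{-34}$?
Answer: $\frac{2771}{9} \approx 307.89$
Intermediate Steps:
$S = \frac{163}{51}$ ($S = 56 \cdot \frac{1}{12} + 50 \left(- \frac{1}{34}\right) = \frac{14}{3} - \frac{25}{17} = \frac{163}{51} \approx 3.1961$)
$T = 4$
$u{\left(j,k \right)} = \frac{13}{3} + \frac{\left(-3 + j\right) \left(j + k\right)}{3}$ ($u{\left(j,k \right)} = 3 + \frac{4 + \left(j - 3\right) \left(k + j\right)}{3} = 3 + \frac{4 + \left(-3 + j\right) \left(j + k\right)}{3} = 3 + \left(\frac{4}{3} + \frac{\left(-3 + j\right) \left(j + k\right)}{3}\right) = \frac{13}{3} + \frac{\left(-3 + j\right) \left(j + k\right)}{3}$)
$\left(92 + u{\left(9,-9 \right)}\right) S = \left(92 + \left(\frac{13}{3} - 9 - -9 + \frac{9^{2}}{3} + \frac{1}{3} \cdot 9 \left(-9\right)\right)\right) \frac{163}{51} = \left(92 + \left(\frac{13}{3} - 9 + 9 + \frac{1}{3} \cdot 81 - 27\right)\right) \frac{163}{51} = \left(92 + \left(\frac{13}{3} - 9 + 9 + 27 - 27\right)\right) \frac{163}{51} = \left(92 + \frac{13}{3}\right) \frac{163}{51} = \frac{289}{3} \cdot \frac{163}{51} = \frac{2771}{9}$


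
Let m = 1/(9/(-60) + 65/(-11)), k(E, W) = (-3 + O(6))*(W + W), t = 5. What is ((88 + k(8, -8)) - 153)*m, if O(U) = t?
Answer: 21340/1333 ≈ 16.009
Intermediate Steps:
O(U) = 5
k(E, W) = 4*W (k(E, W) = (-3 + 5)*(W + W) = 2*(2*W) = 4*W)
m = -220/1333 (m = 1/(9*(-1/60) + 65*(-1/11)) = 1/(-3/20 - 65/11) = 1/(-1333/220) = -220/1333 ≈ -0.16504)
((88 + k(8, -8)) - 153)*m = ((88 + 4*(-8)) - 153)*(-220/1333) = ((88 - 32) - 153)*(-220/1333) = (56 - 153)*(-220/1333) = -97*(-220/1333) = 21340/1333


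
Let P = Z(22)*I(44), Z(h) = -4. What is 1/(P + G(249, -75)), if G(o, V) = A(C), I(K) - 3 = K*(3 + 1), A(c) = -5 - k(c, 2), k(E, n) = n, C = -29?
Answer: -1/723 ≈ -0.0013831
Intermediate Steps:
A(c) = -7 (A(c) = -5 - 1*2 = -5 - 2 = -7)
I(K) = 3 + 4*K (I(K) = 3 + K*(3 + 1) = 3 + K*4 = 3 + 4*K)
G(o, V) = -7
P = -716 (P = -4*(3 + 4*44) = -4*(3 + 176) = -4*179 = -716)
1/(P + G(249, -75)) = 1/(-716 - 7) = 1/(-723) = -1/723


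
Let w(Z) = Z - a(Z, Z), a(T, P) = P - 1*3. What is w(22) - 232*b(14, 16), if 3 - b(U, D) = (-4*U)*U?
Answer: -182581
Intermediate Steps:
a(T, P) = -3 + P (a(T, P) = P - 3 = -3 + P)
w(Z) = 3 (w(Z) = Z - (-3 + Z) = Z + (3 - Z) = 3)
b(U, D) = 3 + 4*U² (b(U, D) = 3 - (-4*U)*U = 3 - (-4)*U² = 3 + 4*U²)
w(22) - 232*b(14, 16) = 3 - 232*(3 + 4*14²) = 3 - 232*(3 + 4*196) = 3 - 232*(3 + 784) = 3 - 232*787 = 3 - 182584 = -182581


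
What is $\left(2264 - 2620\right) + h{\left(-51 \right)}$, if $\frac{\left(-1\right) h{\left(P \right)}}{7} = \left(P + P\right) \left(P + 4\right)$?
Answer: $-33914$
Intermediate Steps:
$h{\left(P \right)} = - 14 P \left(4 + P\right)$ ($h{\left(P \right)} = - 7 \left(P + P\right) \left(P + 4\right) = - 7 \cdot 2 P \left(4 + P\right) = - 14 P \left(4 + P\right)$)
$\left(2264 - 2620\right) + h{\left(-51 \right)} = \left(2264 - 2620\right) - - 714 \left(4 - 51\right) = -356 - \left(-714\right) \left(-47\right) = -356 - 33558 = -33914$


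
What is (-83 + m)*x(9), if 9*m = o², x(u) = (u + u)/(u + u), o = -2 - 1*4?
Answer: -79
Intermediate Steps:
o = -6 (o = -2 - 4 = -6)
x(u) = 1 (x(u) = (2*u)/((2*u)) = (2*u)*(1/(2*u)) = 1)
m = 4 (m = (⅑)*(-6)² = (⅑)*36 = 4)
(-83 + m)*x(9) = (-83 + 4)*1 = -79*1 = -79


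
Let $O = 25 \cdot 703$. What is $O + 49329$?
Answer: $66904$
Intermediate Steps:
$O = 17575$
$O + 49329 = 17575 + 49329 = 66904$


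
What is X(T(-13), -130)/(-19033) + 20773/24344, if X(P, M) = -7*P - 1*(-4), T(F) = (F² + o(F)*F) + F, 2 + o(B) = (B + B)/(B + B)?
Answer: 424074085/463339352 ≈ 0.91526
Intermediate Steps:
o(B) = -1 (o(B) = -2 + (B + B)/(B + B) = -2 + (2*B)/((2*B)) = -2 + (2*B)*(1/(2*B)) = -2 + 1 = -1)
T(F) = F² (T(F) = (F² - F) + F = F²)
X(P, M) = 4 - 7*P (X(P, M) = -7*P + 4 = 4 - 7*P)
X(T(-13), -130)/(-19033) + 20773/24344 = (4 - 7*(-13)²)/(-19033) + 20773/24344 = (4 - 7*169)*(-1/19033) + 20773*(1/24344) = (4 - 1183)*(-1/19033) + 20773/24344 = -1179*(-1/19033) + 20773/24344 = 1179/19033 + 20773/24344 = 424074085/463339352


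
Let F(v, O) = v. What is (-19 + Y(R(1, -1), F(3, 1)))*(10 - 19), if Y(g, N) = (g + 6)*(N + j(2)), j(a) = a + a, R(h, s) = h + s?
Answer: -207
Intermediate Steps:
j(a) = 2*a
Y(g, N) = (4 + N)*(6 + g) (Y(g, N) = (g + 6)*(N + 2*2) = (6 + g)*(N + 4) = (6 + g)*(4 + N) = (4 + N)*(6 + g))
(-19 + Y(R(1, -1), F(3, 1)))*(10 - 19) = (-19 + (24 + 4*(1 - 1) + 6*3 + 3*(1 - 1)))*(10 - 19) = (-19 + (24 + 4*0 + 18 + 3*0))*(-9) = (-19 + (24 + 0 + 18 + 0))*(-9) = (-19 + 42)*(-9) = 23*(-9) = -207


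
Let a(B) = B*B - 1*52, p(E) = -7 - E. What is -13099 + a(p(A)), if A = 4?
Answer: -13030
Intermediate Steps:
a(B) = -52 + B**2 (a(B) = B**2 - 52 = -52 + B**2)
-13099 + a(p(A)) = -13099 + (-52 + (-7 - 1*4)**2) = -13099 + (-52 + (-7 - 4)**2) = -13099 + (-52 + (-11)**2) = -13099 + (-52 + 121) = -13099 + 69 = -13030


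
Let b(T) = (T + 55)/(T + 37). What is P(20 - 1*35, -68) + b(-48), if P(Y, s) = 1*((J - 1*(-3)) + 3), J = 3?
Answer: 92/11 ≈ 8.3636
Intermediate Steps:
P(Y, s) = 9 (P(Y, s) = 1*((3 - 1*(-3)) + 3) = 1*((3 + 3) + 3) = 1*(6 + 3) = 1*9 = 9)
b(T) = (55 + T)/(37 + T)
P(20 - 1*35, -68) + b(-48) = 9 + (55 - 48)/(37 - 48) = 9 + 7/(-11) = 9 - 1/11*7 = 9 - 7/11 = 92/11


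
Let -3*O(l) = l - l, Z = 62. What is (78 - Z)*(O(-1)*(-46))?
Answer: 0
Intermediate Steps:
O(l) = 0 (O(l) = -(l - l)/3 = -⅓*0 = 0)
(78 - Z)*(O(-1)*(-46)) = (78 - 1*62)*(0*(-46)) = (78 - 62)*0 = 16*0 = 0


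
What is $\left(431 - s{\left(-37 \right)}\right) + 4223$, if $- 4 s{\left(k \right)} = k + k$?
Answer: $\frac{9271}{2} \approx 4635.5$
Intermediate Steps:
$s{\left(k \right)} = - \frac{k}{2}$ ($s{\left(k \right)} = - \frac{k + k}{4} = - \frac{2 k}{4} = - \frac{k}{2}$)
$\left(431 - s{\left(-37 \right)}\right) + 4223 = \left(431 - \left(- \frac{1}{2}\right) \left(-37\right)\right) + 4223 = \left(431 - \frac{37}{2}\right) + 4223 = \frac{825}{2} + 4223 = \frac{9271}{2}$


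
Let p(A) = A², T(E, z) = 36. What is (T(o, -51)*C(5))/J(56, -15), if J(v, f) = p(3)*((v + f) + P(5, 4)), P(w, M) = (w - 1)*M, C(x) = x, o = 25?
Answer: 20/57 ≈ 0.35088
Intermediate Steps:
P(w, M) = M*(-1 + w) (P(w, M) = (-1 + w)*M = M*(-1 + w))
J(v, f) = 144 + 9*f + 9*v (J(v, f) = 3²*((v + f) + 4*(-1 + 5)) = 9*((f + v) + 4*4) = 9*((f + v) + 16) = 9*(16 + f + v) = 144 + 9*f + 9*v)
(T(o, -51)*C(5))/J(56, -15) = (36*5)/(144 + 9*(-15) + 9*56) = 180/(144 - 135 + 504) = 180/513 = 180*(1/513) = 20/57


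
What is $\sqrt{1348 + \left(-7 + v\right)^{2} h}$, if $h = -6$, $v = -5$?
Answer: $22$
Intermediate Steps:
$\sqrt{1348 + \left(-7 + v\right)^{2} h} = \sqrt{1348 + \left(-7 - 5\right)^{2} \left(-6\right)} = \sqrt{1348 + \left(-12\right)^{2} \left(-6\right)} = \sqrt{1348 + 144 \left(-6\right)} = \sqrt{1348 - 864} = \sqrt{484} = 22$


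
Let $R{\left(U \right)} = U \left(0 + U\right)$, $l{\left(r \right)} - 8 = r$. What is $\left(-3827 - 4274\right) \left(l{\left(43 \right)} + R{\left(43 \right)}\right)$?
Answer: $-15391900$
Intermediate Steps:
$l{\left(r \right)} = 8 + r$
$R{\left(U \right)} = U^{2}$ ($R{\left(U \right)} = U U = U^{2}$)
$\left(-3827 - 4274\right) \left(l{\left(43 \right)} + R{\left(43 \right)}\right) = \left(-3827 - 4274\right) \left(\left(8 + 43\right) + 43^{2}\right) = - 8101 \left(51 + 1849\right) = \left(-8101\right) 1900 = -15391900$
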